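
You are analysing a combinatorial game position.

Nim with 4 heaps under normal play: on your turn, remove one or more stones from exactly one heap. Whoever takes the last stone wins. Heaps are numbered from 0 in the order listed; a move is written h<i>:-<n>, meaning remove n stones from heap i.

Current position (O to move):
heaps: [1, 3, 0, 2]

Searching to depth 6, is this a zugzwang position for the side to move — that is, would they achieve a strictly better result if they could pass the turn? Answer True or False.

zugzwang((1,3,0,2), O) = True

[(1,3,0,2)] O move#1: h0:-1:-1/(0,3,0,2)*, h1:-1:-1/(1,2,0,2), h1:-2:-1/(1,1,0,2), h1:-3:-1/(1,0,0,2), h3:-1:-1/(1,3,0,1), h3:-2:-1/(1,3,0,0)
[(0,3,0,2)] X move#2: h1:-1:+1/(0,2,0,2)*, h1:-2:-1/(0,1,0,2), h1:-3:-1/(0,0,0,2), h3:-1:-1/(0,3,0,1), h3:-2:-1/(0,3,0,0)
[(0,2,0,2)] O move#3: h1:-1:-1/(0,1,0,2)*, h1:-2:-1/(0,0,0,2), h3:-1:-1/(0,2,0,1), h3:-2:-1/(0,2,0,0)
[(0,1,0,2)] X move#4: h1:-1:-1/(0,0,0,2), h3:-1:+1/(0,1,0,1)*, h3:-2:-1/(0,1,0,0)
[(0,1,0,1)] O move#5: h1:-1:-1/(0,0,0,1)*, h3:-1:-1/(0,1,0,0)
[(0,0,0,1)] X move#6: h3:-1:+1/(0,0,0,0)*
[(0,0,0,0)] end (terminal -1, O#7); searched (1,3,0,2) to 6
suppose O passes — search the same position with X to move:
pass> [(1,3,0,2)] X move#1: h0:-1:-1/(0,3,0,2)*, h1:-1:-1/(1,2,0,2), h1:-2:-1/(1,1,0,2), h1:-3:-1/(1,0,0,2), h3:-1:-1/(1,3,0,1), h3:-2:-1/(1,3,0,0)
pass> [(0,3,0,2)] O move#2: h1:-1:+1/(0,2,0,2)*, h1:-2:-1/(0,1,0,2), h1:-3:-1/(0,0,0,2), h3:-1:-1/(0,3,0,1), h3:-2:-1/(0,3,0,0)
pass> [(0,2,0,2)] X move#3: h1:-1:-1/(0,1,0,2)*, h1:-2:-1/(0,0,0,2), h3:-1:-1/(0,2,0,1), h3:-2:-1/(0,2,0,0)
pass> [(0,1,0,2)] O move#4: h1:-1:-1/(0,0,0,2), h3:-1:+1/(0,1,0,1)*, h3:-2:-1/(0,1,0,0)
pass> [(0,1,0,1)] X move#5: h1:-1:-1/(0,0,0,1)*, h3:-1:-1/(0,1,0,0)
pass> [(0,0,0,1)] O move#6: h3:-1:+1/(0,0,0,0)*
pass> [(0,0,0,0)] end (terminal -1, X#7); searched (1,3,0,2) to 6
for O: play -1, pass +1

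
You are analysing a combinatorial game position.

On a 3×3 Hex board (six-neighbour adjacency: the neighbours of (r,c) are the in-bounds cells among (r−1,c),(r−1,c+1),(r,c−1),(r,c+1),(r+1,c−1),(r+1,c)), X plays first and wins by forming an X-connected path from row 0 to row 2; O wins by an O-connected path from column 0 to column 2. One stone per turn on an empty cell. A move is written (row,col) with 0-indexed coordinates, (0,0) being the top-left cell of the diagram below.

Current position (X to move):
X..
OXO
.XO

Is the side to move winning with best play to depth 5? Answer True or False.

p1 X@[X../OXO/.XO]: (0,1)[XX./OXO/.XO]+1* (0,2)[X.X/OXO/.XO]+1 (2,0)[X../OXO/XXO]+1
p2 O@[XX./OXO/.XO] terminal -1; root [X../OXO/.XO] d5

X winning at [X../OXO/.XO]: True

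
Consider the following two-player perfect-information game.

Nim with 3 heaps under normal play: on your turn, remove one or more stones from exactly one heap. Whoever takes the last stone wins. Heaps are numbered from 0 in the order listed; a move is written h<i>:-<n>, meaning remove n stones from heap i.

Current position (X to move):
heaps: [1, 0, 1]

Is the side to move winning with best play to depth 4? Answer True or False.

X winning at [(1,0,1)]: False

[(1,0,1)] X move#1: h0:-1:-1/(0,0,1)*, h2:-1:-1/(1,0,0)
[(0,0,1)] O move#2: h2:-1:+1/(0,0,0)*
[(0,0,0)] end (terminal -1, X#3); searched (1,0,1) to 4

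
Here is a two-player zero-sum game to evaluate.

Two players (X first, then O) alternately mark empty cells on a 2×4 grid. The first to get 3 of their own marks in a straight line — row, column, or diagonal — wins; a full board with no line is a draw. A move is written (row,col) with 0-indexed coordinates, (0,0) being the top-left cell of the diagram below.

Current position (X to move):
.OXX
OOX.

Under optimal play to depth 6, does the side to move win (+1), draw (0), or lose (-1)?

p1 X@[.OXX/OOX.]: (0,0)[XOXX/OOX.]+0* (1,3)[.OXX/OOXX]+0
p2 O@[XOXX/OOX.]: (1,3)[XOXX/OOXO]+0*
p3 X@[XOXX/OOXO] terminal +0; root [.OXX/OOX.] d6

value(.OXX/OOX., X) = 0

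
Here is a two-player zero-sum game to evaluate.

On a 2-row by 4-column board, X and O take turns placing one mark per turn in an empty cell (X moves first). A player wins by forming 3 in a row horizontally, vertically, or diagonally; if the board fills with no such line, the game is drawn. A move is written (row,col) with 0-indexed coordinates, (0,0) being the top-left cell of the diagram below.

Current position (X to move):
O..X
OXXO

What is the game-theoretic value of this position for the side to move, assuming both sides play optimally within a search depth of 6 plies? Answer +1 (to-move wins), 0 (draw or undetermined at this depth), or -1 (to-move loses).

value(O..X/OXXO, X) = 0

p1 X@[O..X/OXXO]: (0,1)[OX.X/OXXO]+0* (0,2)[O.XX/OXXO]+0
p2 O@[OX.X/OXXO]: (0,2)[OXOX/OXXO]+0*
p3 X@[OXOX/OXXO] terminal +0; root [O..X/OXXO] d6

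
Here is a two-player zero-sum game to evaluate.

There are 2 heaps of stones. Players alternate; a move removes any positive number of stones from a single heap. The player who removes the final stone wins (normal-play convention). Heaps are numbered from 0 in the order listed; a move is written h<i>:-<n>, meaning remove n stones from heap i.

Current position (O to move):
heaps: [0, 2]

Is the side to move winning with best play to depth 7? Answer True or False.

O winning at [(0,2)]: True

ply 1, O at (0,2) | h1:-1=-1→(0,1); h1:-2=+1→(0,0)*
ply 2: (0,0) is terminal -1 (X); from (0,2) depth 7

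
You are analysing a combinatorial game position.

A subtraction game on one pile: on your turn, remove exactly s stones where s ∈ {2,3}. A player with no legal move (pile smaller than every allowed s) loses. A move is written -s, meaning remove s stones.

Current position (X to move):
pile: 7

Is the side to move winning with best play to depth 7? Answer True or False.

X winning at [7]: True

ply 1, X at 7 | -2=+1→5*; -3=-1→4
ply 2, O at 5 | -2=-1→3*; -3=-1→2
ply 3, X at 3 | -2=+1→1*; -3=+1→0
ply 4: 1 is terminal -1 (O); from 7 depth 7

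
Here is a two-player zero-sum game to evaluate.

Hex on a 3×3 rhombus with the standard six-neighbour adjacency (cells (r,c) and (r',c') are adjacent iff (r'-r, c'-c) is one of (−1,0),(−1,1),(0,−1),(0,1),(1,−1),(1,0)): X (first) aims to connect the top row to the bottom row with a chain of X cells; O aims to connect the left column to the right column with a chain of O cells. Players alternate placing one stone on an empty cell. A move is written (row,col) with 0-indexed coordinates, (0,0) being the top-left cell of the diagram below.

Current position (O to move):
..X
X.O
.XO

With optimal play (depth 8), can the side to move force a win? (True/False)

O winning at [..X/X.O/.XO]: False

ply 1, O at ..X/X.O/.XO | (0,0)=-1→O.X/X.O/.XO*; (0,1)=-1→.OX/X.O/.XO; (1,1)=-1→..X/XOO/.XO; (2,0)=-1→..X/X.O/OXO
ply 2, X at O.X/X.O/.XO | (0,1)=+1→OXX/X.O/.XO*; (1,1)=+1→O.X/XXO/.XO; (2,0)=+1→O.X/X.O/XXO
ply 3, O at OXX/X.O/.XO | (1,1)=-1→OXX/XOO/.XO*; (2,0)=-1→OXX/X.O/OXO
ply 4, X at OXX/XOO/.XO | (2,0)=+1→OXX/XOO/XXO*
ply 5: OXX/XOO/XXO is terminal -1 (O); from ..X/X.O/.XO depth 8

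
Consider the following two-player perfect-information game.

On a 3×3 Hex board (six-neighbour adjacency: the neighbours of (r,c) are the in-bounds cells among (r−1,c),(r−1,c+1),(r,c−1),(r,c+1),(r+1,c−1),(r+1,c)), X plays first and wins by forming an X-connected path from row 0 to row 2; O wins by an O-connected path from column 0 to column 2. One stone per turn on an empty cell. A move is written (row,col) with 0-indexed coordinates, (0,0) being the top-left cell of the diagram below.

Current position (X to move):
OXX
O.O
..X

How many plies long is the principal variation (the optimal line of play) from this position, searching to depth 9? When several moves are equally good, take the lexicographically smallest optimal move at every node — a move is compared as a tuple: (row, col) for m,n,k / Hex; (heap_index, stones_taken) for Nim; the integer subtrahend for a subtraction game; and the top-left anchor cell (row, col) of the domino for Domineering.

[OXX/O.O/..X] X move#1: (1,1):+1/OXX/OXO/..X*, (2,0):-1/OXX/O.O/X.X, (2,1):-1/OXX/O.O/.XX
[OXX/OXO/..X] O move#2: (2,0):-1/OXX/OXO/O.X*, (2,1):-1/OXX/OXO/.OX
[OXX/OXO/O.X] X move#3: (2,1):+1/OXX/OXO/OXX*
[OXX/OXO/OXX] end (terminal -1, O#4); searched OXX/O.O/..X to 9

PV length from [OXX/O.O/..X]: 3 plies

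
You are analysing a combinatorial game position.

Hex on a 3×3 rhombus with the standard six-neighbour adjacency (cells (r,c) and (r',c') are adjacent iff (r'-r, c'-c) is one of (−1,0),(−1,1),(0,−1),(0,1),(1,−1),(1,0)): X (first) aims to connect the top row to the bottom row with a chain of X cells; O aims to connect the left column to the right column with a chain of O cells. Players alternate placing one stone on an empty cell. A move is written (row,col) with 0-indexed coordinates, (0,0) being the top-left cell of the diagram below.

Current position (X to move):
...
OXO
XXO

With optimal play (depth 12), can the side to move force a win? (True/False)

X winning at [.../OXO/XXO]: True

[.../OXO/XXO] X move#1: (0,0):+1/X../OXO/XXO*, (0,1):+1/.X./OXO/XXO, (0,2):+1/..X/OXO/XXO
[X../OXO/XXO] O move#2: (0,1):-1/XO./OXO/XXO*, (0,2):-1/X.O/OXO/XXO
[XO./OXO/XXO] X move#3: (0,2):+1/XOX/OXO/XXO*
[XOX/OXO/XXO] end (terminal -1, O#4); searched .../OXO/XXO to 12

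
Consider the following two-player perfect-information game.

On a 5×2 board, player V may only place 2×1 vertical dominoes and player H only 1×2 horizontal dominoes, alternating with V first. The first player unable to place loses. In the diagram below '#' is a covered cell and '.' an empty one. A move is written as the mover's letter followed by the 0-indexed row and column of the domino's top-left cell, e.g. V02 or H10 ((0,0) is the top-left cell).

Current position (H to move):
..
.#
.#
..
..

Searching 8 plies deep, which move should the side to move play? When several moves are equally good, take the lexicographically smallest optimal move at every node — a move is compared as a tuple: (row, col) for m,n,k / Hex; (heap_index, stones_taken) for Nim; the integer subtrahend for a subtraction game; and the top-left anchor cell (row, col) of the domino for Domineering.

H's best at [../.#/.#/../..]: H30

p1 H@[../.#/.#/../..]: H00[##/.#/.#/../..]-1 H30[../.#/.#/##/..]+1* H40[../.#/.#/../##]+1
p2 V@[../.#/.#/##/..]: V00[#./##/.#/##/..]-1* V10[../##/##/##/..]-1
p3 H@[#./##/.#/##/..]: H40[#./##/.#/##/##]+1*
p4 V@[#./##/.#/##/##] terminal -1; root [../.#/.#/../..] d8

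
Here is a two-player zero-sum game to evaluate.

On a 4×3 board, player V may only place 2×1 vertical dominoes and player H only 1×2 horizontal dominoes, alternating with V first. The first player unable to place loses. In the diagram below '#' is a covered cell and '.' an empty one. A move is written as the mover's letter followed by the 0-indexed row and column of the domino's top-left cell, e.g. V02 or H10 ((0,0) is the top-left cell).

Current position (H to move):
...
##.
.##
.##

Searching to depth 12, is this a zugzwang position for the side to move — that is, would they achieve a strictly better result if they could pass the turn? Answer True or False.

zugzwang(.../##./.##/.##, H) = False

[.../##./.##/.##] H move#1: H00:-1/##./##./.##/.##*, H01:-1/.##/##./.##/.##
[##./##./.##/.##] V move#2: V02:+1/###/###/.##/.##*, V20:+1/##./##./###/###
[###/###/.##/.##] end (terminal -1, H#3); searched .../##./.##/.## to 12
if H skipped the turn, V would face:
~ [.../##./.##/.##] V move#1: V02:+1/..#/###/.##/.##*, V20:-1/.../##./###/###
~ [..#/###/.##/.##] H move#2: H00:-1/###/###/.##/.##*
~ [###/###/.##/.##] V move#3: V20:+1/###/###/###/###*
~ [###/###/###/###] end (terminal -1, H#4); searched .../##./.##/.## to 12
compare (H): move=-1 vs pass=-1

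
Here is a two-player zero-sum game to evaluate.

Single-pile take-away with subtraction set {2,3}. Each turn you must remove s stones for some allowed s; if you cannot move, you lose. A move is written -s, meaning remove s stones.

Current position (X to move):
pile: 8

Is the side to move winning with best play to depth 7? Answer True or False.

X winning at [8]: True

ply 1, X at 8 | -2=+1→6*; -3=+1→5
ply 2, O at 6 | -2=-1→4*; -3=-1→3
ply 3, X at 4 | -2=-1→2; -3=+1→1*
ply 4: 1 is terminal -1 (O); from 8 depth 7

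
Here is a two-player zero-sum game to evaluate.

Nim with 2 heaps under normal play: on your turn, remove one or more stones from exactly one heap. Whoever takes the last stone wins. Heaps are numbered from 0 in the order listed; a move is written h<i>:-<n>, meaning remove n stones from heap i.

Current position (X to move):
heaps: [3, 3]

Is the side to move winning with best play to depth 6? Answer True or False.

p1 X@[(3,3)]: h0:-1[(2,3)]-1* h0:-2[(1,3)]-1 h0:-3[(0,3)]-1 h1:-1[(3,2)]-1 h1:-2[(3,1)]-1 h1:-3[(3,0)]-1
p2 O@[(2,3)]: h0:-1[(1,3)]-1 h0:-2[(0,3)]-1 h1:-1[(2,2)]+1* h1:-2[(2,1)]-1 h1:-3[(2,0)]-1
p3 X@[(2,2)]: h0:-1[(1,2)]-1* h0:-2[(0,2)]-1 h1:-1[(2,1)]-1 h1:-2[(2,0)]-1
p4 O@[(1,2)]: h0:-1[(0,2)]-1 h1:-1[(1,1)]+1* h1:-2[(1,0)]-1
p5 X@[(1,1)]: h0:-1[(0,1)]-1* h1:-1[(1,0)]-1
p6 O@[(0,1)]: h1:-1[(0,0)]+1*
p7 X@[(0,0)] terminal -1; root [(3,3)] d6

X winning at [(3,3)]: False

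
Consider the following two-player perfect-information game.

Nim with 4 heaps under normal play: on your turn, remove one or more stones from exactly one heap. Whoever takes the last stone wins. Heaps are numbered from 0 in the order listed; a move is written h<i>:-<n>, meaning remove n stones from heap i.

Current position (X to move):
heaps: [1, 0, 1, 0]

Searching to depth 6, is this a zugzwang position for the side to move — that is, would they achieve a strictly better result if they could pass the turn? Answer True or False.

zugzwang((1,0,1,0), X) = True

[(1,0,1,0)] X move#1: h0:-1:-1/(0,0,1,0)*, h2:-1:-1/(1,0,0,0)
[(0,0,1,0)] O move#2: h2:-1:+1/(0,0,0,0)*
[(0,0,0,0)] end (terminal -1, X#3); searched (1,0,1,0) to 6
suppose X passes — search the same position with O to move:
pass> [(1,0,1,0)] O move#1: h0:-1:-1/(0,0,1,0)*, h2:-1:-1/(1,0,0,0)
pass> [(0,0,1,0)] X move#2: h2:-1:+1/(0,0,0,0)*
pass> [(0,0,0,0)] end (terminal -1, O#3); searched (1,0,1,0) to 6
for X: play -1, pass +1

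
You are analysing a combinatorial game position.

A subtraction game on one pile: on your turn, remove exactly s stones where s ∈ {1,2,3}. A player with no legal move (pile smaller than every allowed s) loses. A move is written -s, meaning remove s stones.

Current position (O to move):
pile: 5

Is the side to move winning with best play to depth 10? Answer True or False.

[5] O move#1: -1:+1/4*, -2:-1/3, -3:-1/2
[4] X move#2: -1:-1/3*, -2:-1/2, -3:-1/1
[3] O move#3: -1:-1/2, -2:-1/1, -3:+1/0*
[0] end (terminal -1, X#4); searched 5 to 10

O winning at [5]: True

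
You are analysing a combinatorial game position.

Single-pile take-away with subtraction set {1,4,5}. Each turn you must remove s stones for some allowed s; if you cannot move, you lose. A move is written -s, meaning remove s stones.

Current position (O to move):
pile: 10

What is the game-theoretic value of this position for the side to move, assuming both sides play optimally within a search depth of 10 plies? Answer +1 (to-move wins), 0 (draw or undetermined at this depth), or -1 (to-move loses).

value(10, O) = -1

[10] O move#1: -1:-1/9*, -4:-1/6, -5:-1/5
[9] X move#2: -1:+1/8*, -4:-1/5, -5:-1/4
[8] O move#3: -1:-1/7*, -4:-1/4, -5:-1/3
[7] X move#4: -1:-1/6, -4:-1/3, -5:+1/2*
[2] O move#5: -1:-1/1*
[1] X move#6: -1:+1/0*
[0] end (terminal -1, O#7); searched 10 to 10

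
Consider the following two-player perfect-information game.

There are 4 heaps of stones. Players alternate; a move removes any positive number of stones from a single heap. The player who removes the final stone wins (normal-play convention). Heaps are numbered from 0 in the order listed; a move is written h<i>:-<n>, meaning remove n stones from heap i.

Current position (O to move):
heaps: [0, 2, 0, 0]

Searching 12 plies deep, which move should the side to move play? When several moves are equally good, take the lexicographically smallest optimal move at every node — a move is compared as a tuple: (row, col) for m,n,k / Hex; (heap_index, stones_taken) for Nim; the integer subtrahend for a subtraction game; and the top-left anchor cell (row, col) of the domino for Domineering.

O's best at [(0,2,0,0)]: h1:-2

[(0,2,0,0)] O move#1: h1:-1:-1/(0,1,0,0), h1:-2:+1/(0,0,0,0)*
[(0,0,0,0)] end (terminal -1, X#2); searched (0,2,0,0) to 12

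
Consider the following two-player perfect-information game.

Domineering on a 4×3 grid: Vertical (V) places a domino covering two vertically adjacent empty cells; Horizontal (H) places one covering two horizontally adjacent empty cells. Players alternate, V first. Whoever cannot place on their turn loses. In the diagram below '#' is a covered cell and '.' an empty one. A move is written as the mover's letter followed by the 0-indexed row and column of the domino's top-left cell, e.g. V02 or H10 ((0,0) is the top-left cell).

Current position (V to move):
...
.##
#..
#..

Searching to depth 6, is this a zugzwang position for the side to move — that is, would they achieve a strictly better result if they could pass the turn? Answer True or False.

zugzwang(.../.##/#../#.., V) = False

p1 V@[.../.##/#../#..]: V00[#../###/#../#..]-1 V21[.../.##/##./##.]+1* V22[.../.##/#.#/#.#]+1
p2 H@[.../.##/##./##.]: H00[##./.##/##./##.]-1* H01[.##/.##/##./##.]-1
p3 V@[##./.##/##./##.]: V22[##./.##/###/###]+1*
p4 H@[##./.##/###/###] terminal -1; root [.../.##/#../#..] d6
if V skipped the turn, H would face:
~ p1 H@[.../.##/#../#..]: H00[##./.##/#../#..]-1 H01[.##/.##/#../#..]-1 H21[.../.##/###/#..]+1* H31[.../.##/#../###]+1
~ p2 V@[.../.##/###/#..]: V00[#../###/###/#..]-1*
~ p3 H@[#../###/###/#..]: H01[###/###/###/#..]+1* H31[#../###/###/###]+1
~ p4 V@[###/###/###/#..] terminal -1; root [.../.##/#../#..] d6
compare (V): move=+1 vs pass=-1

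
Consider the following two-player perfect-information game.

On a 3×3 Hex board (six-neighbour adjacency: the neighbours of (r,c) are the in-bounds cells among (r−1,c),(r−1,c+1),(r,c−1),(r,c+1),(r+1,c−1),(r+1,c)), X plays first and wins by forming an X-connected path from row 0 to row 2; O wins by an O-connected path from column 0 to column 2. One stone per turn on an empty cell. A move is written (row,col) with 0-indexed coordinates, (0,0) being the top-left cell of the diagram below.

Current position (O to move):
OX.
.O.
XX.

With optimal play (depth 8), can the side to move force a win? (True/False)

p1 O@[OX./.O./XX.]: (0,2)[OXO/.O./XX.]-1 (1,0)[OX./OO./XX.]+1* (1,2)[OX./.OO/XX.]-1 (2,2)[OX./.O./XXO]-1
p2 X@[OX./OO./XX.]: (0,2)[OXX/OO./XX.]-1* (1,2)[OX./OOX/XX.]-1 (2,2)[OX./OO./XXX]-1
p3 O@[OXX/OO./XX.]: (1,2)[OXX/OOO/XX.]+1* (2,2)[OXX/OO./XXO]-1
p4 X@[OXX/OOO/XX.] terminal -1; root [OX./.O./XX.] d8

O winning at [OX./.O./XX.]: True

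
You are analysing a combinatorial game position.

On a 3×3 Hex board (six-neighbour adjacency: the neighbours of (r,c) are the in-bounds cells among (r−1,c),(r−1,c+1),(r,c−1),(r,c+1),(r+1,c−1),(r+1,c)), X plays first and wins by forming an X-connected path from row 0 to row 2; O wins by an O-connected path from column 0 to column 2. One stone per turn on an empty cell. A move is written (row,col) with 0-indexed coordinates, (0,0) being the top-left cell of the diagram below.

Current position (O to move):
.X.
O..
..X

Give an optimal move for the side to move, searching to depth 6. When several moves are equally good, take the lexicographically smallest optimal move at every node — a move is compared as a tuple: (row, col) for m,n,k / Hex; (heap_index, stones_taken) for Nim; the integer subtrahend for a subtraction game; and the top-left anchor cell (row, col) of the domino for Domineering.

[.X./O../..X] O move#1: (0,0):-1/OX./O../..X, (0,2):-1/.XO/O../..X, (1,1):+1/.X./OO./..X*, (1,2):-1/.X./O.O/..X, (2,0):-1/.X./O../O.X, (2,1):-1/.X./O../.OX
[.X./OO./..X] X move#2: (0,0):-1/XX./OO./..X*, (0,2):-1/.XX/OO./..X, (1,2):-1/.X./OOX/..X, (2,0):-1/.X./OO./X.X, (2,1):-1/.X./OO./.XX
[XX./OO./..X] O move#3: (0,2):+1/XXO/OO./..X*, (1,2):+1/XX./OOO/..X, (2,0):+1/XX./OO./O.X, (2,1):+1/XX./OO./.OX
[XXO/OO./..X] end (terminal -1, X#4); searched .X./O../..X to 6

O's best at [.X./O../..X]: (1,1)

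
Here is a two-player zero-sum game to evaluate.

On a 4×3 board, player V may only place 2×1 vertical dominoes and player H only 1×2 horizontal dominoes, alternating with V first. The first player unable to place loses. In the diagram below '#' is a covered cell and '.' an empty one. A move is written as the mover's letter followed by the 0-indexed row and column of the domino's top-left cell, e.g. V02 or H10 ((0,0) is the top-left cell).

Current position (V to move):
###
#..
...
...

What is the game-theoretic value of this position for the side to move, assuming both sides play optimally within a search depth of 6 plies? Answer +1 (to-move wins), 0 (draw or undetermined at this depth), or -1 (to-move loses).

p1 V@[###/#../.../...]: V11[###/##./.#./...]+1* V12[###/#.#/..#/...]-1 V20[###/#../#../#..]-1 V21[###/#../.#./.#.]+1 V22[###/#../..#/..#]-1
p2 H@[###/##./.#./...]: H30[###/##./.#./##.]-1* H31[###/##./.#./.##]-1
p3 V@[###/##./.#./##.]: V12[###/###/.##/##.]+1* V22[###/##./.##/###]+1
p4 H@[###/###/.##/##.] terminal -1; root [###/#../.../...] d6

value(###/#../.../..., V) = +1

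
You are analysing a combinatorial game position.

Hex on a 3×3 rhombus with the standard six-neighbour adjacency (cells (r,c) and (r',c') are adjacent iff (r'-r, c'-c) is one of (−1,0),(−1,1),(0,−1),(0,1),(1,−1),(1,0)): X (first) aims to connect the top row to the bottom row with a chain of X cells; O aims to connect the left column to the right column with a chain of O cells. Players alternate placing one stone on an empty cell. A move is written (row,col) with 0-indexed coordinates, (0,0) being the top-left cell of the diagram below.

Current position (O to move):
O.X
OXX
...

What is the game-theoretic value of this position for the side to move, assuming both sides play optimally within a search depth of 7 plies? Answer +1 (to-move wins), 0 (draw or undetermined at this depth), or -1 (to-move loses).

value(O.X/OXX/..., O) = -1

[O.X/OXX/...] O move#1: (0,1):-1/OOX/OXX/...*, (2,0):-1/O.X/OXX/O.., (2,1):-1/O.X/OXX/.O., (2,2):-1/O.X/OXX/..O
[OOX/OXX/...] X move#2: (2,0):+1/OOX/OXX/X..*, (2,1):+1/OOX/OXX/.X., (2,2):+1/OOX/OXX/..X
[OOX/OXX/X..] end (terminal -1, O#3); searched O.X/OXX/... to 7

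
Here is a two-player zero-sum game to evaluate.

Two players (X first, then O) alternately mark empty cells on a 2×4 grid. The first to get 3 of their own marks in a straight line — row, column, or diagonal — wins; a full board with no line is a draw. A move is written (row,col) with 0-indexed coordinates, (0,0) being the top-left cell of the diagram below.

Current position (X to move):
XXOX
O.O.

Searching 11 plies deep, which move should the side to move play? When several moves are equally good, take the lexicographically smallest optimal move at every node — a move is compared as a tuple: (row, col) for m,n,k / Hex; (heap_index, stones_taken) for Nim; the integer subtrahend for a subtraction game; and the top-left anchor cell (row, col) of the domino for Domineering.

p1 X@[XXOX/O.O.]: (1,1)[XXOX/OXO.]+0* (1,3)[XXOX/O.OX]-1
p2 O@[XXOX/OXO.]: (1,3)[XXOX/OXOO]+0*
p3 X@[XXOX/OXOO] terminal +0; root [XXOX/O.O.] d11

X's best at [XXOX/O.O.]: (1,1)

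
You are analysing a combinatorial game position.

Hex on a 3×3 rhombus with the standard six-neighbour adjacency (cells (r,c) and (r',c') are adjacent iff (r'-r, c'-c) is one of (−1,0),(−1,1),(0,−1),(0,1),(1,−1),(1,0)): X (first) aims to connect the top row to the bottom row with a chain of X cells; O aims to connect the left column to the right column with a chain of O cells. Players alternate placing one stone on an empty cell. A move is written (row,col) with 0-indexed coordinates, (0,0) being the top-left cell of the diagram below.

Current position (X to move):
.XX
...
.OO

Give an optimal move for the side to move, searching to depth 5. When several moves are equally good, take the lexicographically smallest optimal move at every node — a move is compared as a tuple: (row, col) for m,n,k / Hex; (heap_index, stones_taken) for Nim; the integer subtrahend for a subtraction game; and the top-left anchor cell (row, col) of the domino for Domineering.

X's best at [.XX/.../.OO]: (2,0)

p1 X@[.XX/.../.OO]: (0,0)[XXX/.../.OO]-1 (1,0)[.XX/X../.OO]-1 (1,1)[.XX/.X./.OO]-1 (1,2)[.XX/..X/.OO]-1 (2,0)[.XX/.../XOO]+1*
p2 O@[.XX/.../XOO]: (0,0)[OXX/.../XOO]-1* (1,0)[.XX/O../XOO]-1 (1,1)[.XX/.O./XOO]-1 (1,2)[.XX/..O/XOO]-1
p3 X@[OXX/.../XOO]: (1,0)[OXX/X../XOO]+1* (1,1)[OXX/.X./XOO]+1 (1,2)[OXX/..X/XOO]+1
p4 O@[OXX/X../XOO] terminal -1; root [.XX/.../.OO] d5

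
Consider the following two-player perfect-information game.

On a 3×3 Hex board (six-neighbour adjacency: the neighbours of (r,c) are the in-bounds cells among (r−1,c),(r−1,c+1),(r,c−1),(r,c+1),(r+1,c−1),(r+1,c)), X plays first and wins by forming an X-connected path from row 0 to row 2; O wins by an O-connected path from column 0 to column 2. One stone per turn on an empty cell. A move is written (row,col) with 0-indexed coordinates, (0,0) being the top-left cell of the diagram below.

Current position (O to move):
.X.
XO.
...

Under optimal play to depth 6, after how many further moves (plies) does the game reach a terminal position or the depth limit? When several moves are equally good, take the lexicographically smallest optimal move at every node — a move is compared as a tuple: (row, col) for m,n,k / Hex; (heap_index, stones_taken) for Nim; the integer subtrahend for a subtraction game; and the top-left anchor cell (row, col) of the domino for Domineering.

p1 O@[.X./XO./...]: (0,0)[OX./XO./...]-1 (0,2)[.XO/XO./...]-1 (1,2)[.X./XOO/...]-1 (2,0)[.X./XO./O..]+1* (2,1)[.X./XO./.O.]-1 (2,2)[.X./XO./..O]-1
p2 X@[.X./XO./O..]: (0,0)[XX./XO./O..]-1* (0,2)[.XX/XO./O..]-1 (1,2)[.X./XOX/O..]-1 (2,1)[.X./XO./OX.]-1 (2,2)[.X./XO./O.X]-1
p3 O@[XX./XO./O..]: (0,2)[XXO/XO./O..]+1* (1,2)[XX./XOO/O..]+1 (2,1)[XX./XO./OO.]+1 (2,2)[XX./XO./O.O]+1
p4 X@[XXO/XO./O..] terminal -1; root [.X./XO./...] d6

PV length from [.X./XO./...]: 3 plies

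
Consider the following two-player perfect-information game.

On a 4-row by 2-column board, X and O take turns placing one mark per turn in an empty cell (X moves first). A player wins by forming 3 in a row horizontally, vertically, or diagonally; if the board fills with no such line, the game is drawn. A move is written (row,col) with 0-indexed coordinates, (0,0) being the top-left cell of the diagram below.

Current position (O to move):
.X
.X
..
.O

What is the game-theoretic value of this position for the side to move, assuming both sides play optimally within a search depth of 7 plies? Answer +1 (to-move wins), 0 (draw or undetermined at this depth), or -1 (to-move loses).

value(.X/.X/../.O, O) = 0

p1 O@[.X/.X/../.O]: (0,0)[OX/.X/../.O]-1 (1,0)[.X/OX/../.O]-1 (2,0)[.X/.X/O./.O]-1 (2,1)[.X/.X/.O/.O]+0* (3,0)[.X/.X/../OO]-1
p2 X@[.X/.X/.O/.O]: (0,0)[XX/.X/.O/.O]+0* (1,0)[.X/XX/.O/.O]+0 (2,0)[.X/.X/XO/.O]+0 (3,0)[.X/.X/.O/XO]+0
p3 O@[XX/.X/.O/.O]: (1,0)[XX/OX/.O/.O]+0* (2,0)[XX/.X/OO/.O]+0 (3,0)[XX/.X/.O/OO]+0
p4 X@[XX/OX/.O/.O]: (2,0)[XX/OX/XO/.O]+0* (3,0)[XX/OX/.O/XO]+0
p5 O@[XX/OX/XO/.O]: (3,0)[XX/OX/XO/OO]+0*
p6 X@[XX/OX/XO/OO] terminal +0; root [.X/.X/../.O] d7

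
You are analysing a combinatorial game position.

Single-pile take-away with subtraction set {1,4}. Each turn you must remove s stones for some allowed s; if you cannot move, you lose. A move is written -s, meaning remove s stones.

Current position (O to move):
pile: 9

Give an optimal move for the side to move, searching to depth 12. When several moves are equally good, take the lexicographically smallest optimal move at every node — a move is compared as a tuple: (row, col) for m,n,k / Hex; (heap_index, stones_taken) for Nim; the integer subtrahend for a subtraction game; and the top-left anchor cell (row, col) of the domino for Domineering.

O's best at [9]: -4

ply 1, O at 9 | -1=-1→8; -4=+1→5*
ply 2, X at 5 | -1=-1→4*; -4=-1→1
ply 3, O at 4 | -1=-1→3; -4=+1→0*
ply 4: 0 is terminal -1 (X); from 9 depth 12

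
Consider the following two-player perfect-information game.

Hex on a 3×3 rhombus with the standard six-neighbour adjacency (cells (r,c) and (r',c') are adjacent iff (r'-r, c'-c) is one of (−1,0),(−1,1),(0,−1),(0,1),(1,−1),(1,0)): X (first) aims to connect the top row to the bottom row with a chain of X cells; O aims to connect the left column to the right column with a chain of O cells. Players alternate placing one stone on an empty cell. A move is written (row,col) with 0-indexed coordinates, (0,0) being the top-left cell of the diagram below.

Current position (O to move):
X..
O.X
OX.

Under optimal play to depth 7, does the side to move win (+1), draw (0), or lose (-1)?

[X../O.X/OX.] O move#1: (0,1):-1/XO./O.X/OX., (0,2):+1/X.O/O.X/OX.*, (1,1):-1/X../OOX/OX., (2,2):-1/X../O.X/OXO
[X.O/O.X/OX.] X move#2: (0,1):-1/XXO/O.X/OX.*, (1,1):-1/X.O/OXX/OX., (2,2):-1/X.O/O.X/OXX
[XXO/O.X/OX.] O move#3: (1,1):+1/XXO/OOX/OX.*, (2,2):-1/XXO/O.X/OXO
[XXO/OOX/OX.] end (terminal -1, X#4); searched X../O.X/OX. to 7

value(X../O.X/OX., O) = +1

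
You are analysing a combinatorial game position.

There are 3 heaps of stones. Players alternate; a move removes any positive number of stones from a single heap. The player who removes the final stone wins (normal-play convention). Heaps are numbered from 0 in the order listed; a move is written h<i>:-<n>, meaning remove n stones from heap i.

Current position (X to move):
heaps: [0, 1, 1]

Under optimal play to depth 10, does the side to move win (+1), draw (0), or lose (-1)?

value((0,1,1), X) = -1

[(0,1,1)] X move#1: h1:-1:-1/(0,0,1)*, h2:-1:-1/(0,1,0)
[(0,0,1)] O move#2: h2:-1:+1/(0,0,0)*
[(0,0,0)] end (terminal -1, X#3); searched (0,1,1) to 10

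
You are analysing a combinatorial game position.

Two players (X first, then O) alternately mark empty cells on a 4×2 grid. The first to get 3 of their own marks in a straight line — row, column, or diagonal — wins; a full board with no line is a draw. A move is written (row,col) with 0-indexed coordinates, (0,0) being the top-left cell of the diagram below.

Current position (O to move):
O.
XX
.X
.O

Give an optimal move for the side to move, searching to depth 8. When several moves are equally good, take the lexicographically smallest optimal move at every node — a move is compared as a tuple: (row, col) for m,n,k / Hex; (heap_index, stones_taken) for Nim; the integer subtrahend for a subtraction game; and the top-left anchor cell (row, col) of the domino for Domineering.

O's best at [O./XX/.X/.O]: (0,1)

ply 1, O at O./XX/.X/.O | (0,1)=+0→OO/XX/.X/.O*; (2,0)=-1→O./XX/OX/.O; (3,0)=-1→O./XX/.X/OO
ply 2, X at OO/XX/.X/.O | (2,0)=+0→OO/XX/XX/.O*; (3,0)=+0→OO/XX/.X/XO
ply 3, O at OO/XX/XX/.O | (3,0)=+0→OO/XX/XX/OO*
ply 4: OO/XX/XX/OO is terminal +0 (X); from O./XX/.X/.O depth 8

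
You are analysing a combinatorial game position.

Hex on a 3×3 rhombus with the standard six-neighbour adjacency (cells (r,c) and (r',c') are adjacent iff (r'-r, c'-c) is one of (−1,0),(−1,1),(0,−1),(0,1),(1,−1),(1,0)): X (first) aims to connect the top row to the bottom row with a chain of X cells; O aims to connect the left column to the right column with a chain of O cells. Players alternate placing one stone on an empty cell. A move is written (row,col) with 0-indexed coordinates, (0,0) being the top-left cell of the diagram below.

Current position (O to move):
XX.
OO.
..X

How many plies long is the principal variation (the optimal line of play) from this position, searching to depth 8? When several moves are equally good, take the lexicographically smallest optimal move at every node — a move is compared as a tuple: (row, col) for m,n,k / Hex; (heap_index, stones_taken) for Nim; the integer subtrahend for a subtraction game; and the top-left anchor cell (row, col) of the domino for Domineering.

ply 1, O at XX./OO./..X | (0,2)=+1→XXO/OO./..X*; (1,2)=+1→XX./OOO/..X; (2,0)=+1→XX./OO./O.X; (2,1)=+1→XX./OO./.OX
ply 2: XXO/OO./..X is terminal -1 (X); from XX./OO./..X depth 8

PV length from [XX./OO./..X]: 1 ply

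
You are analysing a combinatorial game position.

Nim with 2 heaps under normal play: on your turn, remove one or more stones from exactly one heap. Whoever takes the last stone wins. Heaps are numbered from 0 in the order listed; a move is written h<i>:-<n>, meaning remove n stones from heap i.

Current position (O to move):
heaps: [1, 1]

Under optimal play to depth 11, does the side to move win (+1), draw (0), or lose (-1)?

value((1,1), O) = -1

p1 O@[(1,1)]: h0:-1[(0,1)]-1* h1:-1[(1,0)]-1
p2 X@[(0,1)]: h1:-1[(0,0)]+1*
p3 O@[(0,0)] terminal -1; root [(1,1)] d11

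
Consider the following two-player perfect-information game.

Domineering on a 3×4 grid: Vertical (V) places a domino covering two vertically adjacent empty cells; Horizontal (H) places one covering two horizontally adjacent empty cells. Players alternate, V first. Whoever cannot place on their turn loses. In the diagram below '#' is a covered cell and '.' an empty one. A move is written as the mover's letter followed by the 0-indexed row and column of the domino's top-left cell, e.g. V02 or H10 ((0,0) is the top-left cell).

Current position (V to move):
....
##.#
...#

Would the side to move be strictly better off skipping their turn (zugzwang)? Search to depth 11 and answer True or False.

p1 V@[..../##.#/...#]: V02[..#./####/...#]-1* V12[..../####/..##]-1
p2 H@[..#./####/...#]: H00[###./####/...#]+1* H20[..#./####/##.#]+1 H21[..#./####/.###]+1
p3 V@[###./####/...#] terminal -1; root [..../##.#/...#] d11
if V skipped the turn, H would face:
~ p1 H@[..../##.#/...#]: H00[##../##.#/...#]+1* H01[.##./##.#/...#]+1 H02[..##/##.#/...#]+1 H20[..../##.#/##.#]+1 H21[..../##.#/.###]+1
~ p2 V@[##../##.#/...#]: V02[###./####/...#]-1* V12[##../####/..##]-1
~ p3 H@[###./####/...#]: H20[###./####/##.#]+1* H21[###./####/.###]+1
~ p4 V@[###./####/##.#] terminal -1; root [..../##.#/...#] d11
compare (V): move=-1 vs pass=-1

zugzwang(..../##.#/...#, V) = False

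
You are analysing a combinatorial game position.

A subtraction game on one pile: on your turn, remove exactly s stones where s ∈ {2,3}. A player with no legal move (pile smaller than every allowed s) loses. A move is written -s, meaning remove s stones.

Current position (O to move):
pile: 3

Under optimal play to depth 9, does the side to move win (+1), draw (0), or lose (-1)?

[3] O move#1: -2:+1/1*, -3:+1/0
[1] end (terminal -1, X#2); searched 3 to 9

value(3, O) = +1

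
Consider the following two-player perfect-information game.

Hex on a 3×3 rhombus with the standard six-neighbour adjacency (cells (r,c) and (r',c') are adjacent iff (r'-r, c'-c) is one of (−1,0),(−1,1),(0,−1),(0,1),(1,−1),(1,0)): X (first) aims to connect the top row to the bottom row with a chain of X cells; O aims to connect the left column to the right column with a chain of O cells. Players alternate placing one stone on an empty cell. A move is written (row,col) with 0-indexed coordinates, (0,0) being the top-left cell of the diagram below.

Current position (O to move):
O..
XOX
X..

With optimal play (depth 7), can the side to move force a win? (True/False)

O winning at [O../XOX/X..]: False

ply 1, O at O../XOX/X.. | (0,1)=-1→OO./XOX/X..*; (0,2)=-1→O.O/XOX/X..; (2,1)=-1→O../XOX/XO.; (2,2)=-1→O../XOX/X.O
ply 2, X at OO./XOX/X.. | (0,2)=+1→OOX/XOX/X..*; (2,1)=-1→OO./XOX/XX.; (2,2)=-1→OO./XOX/X.X
ply 3, O at OOX/XOX/X.. | (2,1)=-1→OOX/XOX/XO.*; (2,2)=-1→OOX/XOX/X.O
ply 4, X at OOX/XOX/XO. | (2,2)=+1→OOX/XOX/XOX*
ply 5: OOX/XOX/XOX is terminal -1 (O); from O../XOX/X.. depth 7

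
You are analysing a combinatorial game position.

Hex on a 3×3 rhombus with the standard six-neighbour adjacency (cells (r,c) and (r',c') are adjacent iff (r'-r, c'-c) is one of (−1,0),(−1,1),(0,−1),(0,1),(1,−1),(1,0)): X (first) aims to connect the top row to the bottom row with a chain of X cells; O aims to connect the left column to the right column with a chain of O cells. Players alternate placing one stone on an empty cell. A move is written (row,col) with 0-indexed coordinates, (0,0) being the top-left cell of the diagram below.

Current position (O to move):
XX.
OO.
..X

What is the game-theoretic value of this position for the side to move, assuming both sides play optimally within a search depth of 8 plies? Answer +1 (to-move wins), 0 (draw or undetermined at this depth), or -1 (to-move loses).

value(XX./OO./..X, O) = +1

[XX./OO./..X] O move#1: (0,2):+1/XXO/OO./..X*, (1,2):+1/XX./OOO/..X, (2,0):+1/XX./OO./O.X, (2,1):+1/XX./OO./.OX
[XXO/OO./..X] end (terminal -1, X#2); searched XX./OO./..X to 8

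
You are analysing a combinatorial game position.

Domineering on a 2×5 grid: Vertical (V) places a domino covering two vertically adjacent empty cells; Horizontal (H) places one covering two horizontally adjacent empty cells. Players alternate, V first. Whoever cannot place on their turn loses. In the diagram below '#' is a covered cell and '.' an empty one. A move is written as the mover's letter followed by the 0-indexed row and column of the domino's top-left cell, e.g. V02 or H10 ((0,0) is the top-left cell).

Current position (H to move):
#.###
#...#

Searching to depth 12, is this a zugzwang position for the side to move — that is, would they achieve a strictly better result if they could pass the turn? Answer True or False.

ply 1, H at #.###/#...# | H11=+1→#.###/###.#*; H12=-1→#.###/#.###
ply 2: #.###/###.# is terminal -1 (V); from #.###/#...# depth 12
pass branch (V moves first from the same position):
  | ply 1, V at #.###/#...# | V01=-1→#####/##..#*
  | ply 2, H at #####/##..# | H12=+1→#####/#####*
  | ply 3: #####/##### is terminal -1 (V); from #.###/#...# depth 12
H moving scores +1; H passing scores +1

zugzwang(#.###/#...#, H) = False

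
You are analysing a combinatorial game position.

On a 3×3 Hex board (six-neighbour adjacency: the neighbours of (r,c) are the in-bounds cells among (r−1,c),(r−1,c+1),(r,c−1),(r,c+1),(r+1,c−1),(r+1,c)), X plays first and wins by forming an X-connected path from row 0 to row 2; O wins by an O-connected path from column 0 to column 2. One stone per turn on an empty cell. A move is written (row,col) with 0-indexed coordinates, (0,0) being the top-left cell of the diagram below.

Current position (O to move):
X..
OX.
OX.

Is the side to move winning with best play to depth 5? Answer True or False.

O winning at [X../OX./OX.]: False

[X../OX./OX.] O move#1: (0,1):-1/XO./OX./OX.*, (0,2):-1/X.O/OX./OX., (1,2):-1/X../OXO/OX., (2,2):-1/X../OX./OXO
[XO./OX./OX.] X move#2: (0,2):+1/XOX/OX./OX.*, (1,2):-1/XO./OXX/OX., (2,2):-1/XO./OX./OXX
[XOX/OX./OX.] end (terminal -1, O#3); searched X../OX./OX. to 5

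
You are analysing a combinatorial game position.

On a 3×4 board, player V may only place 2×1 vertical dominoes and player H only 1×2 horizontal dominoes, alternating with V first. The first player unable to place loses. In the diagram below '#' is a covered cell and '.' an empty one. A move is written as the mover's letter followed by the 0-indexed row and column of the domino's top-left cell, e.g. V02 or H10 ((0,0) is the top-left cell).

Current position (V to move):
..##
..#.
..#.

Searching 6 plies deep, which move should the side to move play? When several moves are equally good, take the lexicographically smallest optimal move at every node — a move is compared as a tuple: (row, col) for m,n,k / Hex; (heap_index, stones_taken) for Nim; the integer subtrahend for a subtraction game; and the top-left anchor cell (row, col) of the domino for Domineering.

ply 1, V at ..##/..#./..#. | V00=+1→#.##/#.#./..#.*; V01=+1→.###/.##./..#.; V10=+1→..##/#.#./#.#.; V11=+1→..##/.##./.##.; V13=-1→..##/..##/..##
ply 2, H at #.##/#.#./..#. | H20=-1→#.##/#.#./###.*
ply 3, V at #.##/#.#./###. | V01=+1→####/###./###.*; V13=+1→#.##/#.##/####
ply 4: ####/###./###. is terminal -1 (H); from ..##/..#./..#. depth 6

V's best at [..##/..#./..#.]: V00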